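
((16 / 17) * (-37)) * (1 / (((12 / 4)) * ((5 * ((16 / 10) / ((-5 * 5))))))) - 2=34.27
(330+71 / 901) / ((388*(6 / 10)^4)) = 185875625 / 28316628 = 6.56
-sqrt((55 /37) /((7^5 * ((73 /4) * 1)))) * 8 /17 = -16 * sqrt(1039885) /15749531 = -0.00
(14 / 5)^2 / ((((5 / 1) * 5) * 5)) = 196 / 3125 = 0.06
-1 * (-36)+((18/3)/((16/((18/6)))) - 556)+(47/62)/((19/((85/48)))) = -29335273/56544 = -518.80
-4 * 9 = -36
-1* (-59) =59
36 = 36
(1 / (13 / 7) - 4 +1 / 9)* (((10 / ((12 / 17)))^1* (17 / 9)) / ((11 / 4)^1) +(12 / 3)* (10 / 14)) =-1465520 / 34749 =-42.17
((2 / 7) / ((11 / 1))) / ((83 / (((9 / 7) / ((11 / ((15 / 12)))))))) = 45 / 984214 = 0.00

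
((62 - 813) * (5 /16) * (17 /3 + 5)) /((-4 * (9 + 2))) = 56.89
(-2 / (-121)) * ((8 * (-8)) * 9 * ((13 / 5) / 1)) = -24.75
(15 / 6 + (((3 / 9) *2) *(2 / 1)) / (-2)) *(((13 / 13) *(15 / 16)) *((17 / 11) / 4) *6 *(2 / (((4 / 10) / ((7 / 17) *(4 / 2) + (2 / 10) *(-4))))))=15 / 32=0.47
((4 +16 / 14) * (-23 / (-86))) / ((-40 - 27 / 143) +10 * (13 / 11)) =-59202 / 1221157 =-0.05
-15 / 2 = -7.50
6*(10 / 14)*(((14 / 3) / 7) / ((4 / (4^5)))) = 5120 / 7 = 731.43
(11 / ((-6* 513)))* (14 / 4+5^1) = -187 / 6156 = -0.03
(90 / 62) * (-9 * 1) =-405 / 31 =-13.06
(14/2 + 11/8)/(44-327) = -67/2264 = -0.03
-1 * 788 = -788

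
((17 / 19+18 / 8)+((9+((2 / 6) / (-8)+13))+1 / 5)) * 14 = 403837 / 1140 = 354.24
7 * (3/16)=21/16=1.31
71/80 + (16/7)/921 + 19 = 10258457/515760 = 19.89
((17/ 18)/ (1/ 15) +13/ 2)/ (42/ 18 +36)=62/ 115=0.54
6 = 6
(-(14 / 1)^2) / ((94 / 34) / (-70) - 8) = 233240 / 9567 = 24.38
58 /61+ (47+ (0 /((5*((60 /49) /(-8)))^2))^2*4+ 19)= 4084 /61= 66.95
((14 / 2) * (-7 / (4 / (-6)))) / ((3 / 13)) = 637 / 2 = 318.50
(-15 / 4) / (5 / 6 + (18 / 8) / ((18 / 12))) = -45 / 28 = -1.61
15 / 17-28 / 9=-341 / 153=-2.23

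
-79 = -79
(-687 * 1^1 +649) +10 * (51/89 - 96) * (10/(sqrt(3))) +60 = 22 - 283100 * sqrt(3)/89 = -5487.48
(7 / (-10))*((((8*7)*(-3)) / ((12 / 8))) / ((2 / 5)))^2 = -54880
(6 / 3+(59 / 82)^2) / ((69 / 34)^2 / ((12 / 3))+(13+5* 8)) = 19569924 / 419969273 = 0.05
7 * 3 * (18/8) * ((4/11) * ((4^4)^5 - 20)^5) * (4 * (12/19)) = 14578141936191685494378319999834809887034311421314842706613583872/209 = 69751875292783184183628320000000000000000000000000000000000000.00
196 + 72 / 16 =401 / 2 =200.50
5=5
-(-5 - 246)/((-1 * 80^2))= -251/6400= -0.04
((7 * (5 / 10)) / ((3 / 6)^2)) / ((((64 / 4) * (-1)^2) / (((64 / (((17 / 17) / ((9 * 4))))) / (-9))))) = -224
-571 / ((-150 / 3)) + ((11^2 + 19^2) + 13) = 25321 / 50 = 506.42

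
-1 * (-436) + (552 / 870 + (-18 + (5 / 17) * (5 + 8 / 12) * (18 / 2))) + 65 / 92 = 5794109 / 13340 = 434.34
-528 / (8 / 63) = -4158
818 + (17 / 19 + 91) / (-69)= 816.67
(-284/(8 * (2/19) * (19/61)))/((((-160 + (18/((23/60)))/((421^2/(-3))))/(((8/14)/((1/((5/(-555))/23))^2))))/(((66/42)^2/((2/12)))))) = 92883323291/10566492057382380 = 0.00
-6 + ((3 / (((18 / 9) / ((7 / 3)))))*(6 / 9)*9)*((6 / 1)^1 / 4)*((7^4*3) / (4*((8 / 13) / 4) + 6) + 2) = 5909061 / 172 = 34355.01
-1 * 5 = -5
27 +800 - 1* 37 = 790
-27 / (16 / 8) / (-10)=27 / 20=1.35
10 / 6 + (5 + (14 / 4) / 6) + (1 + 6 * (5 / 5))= 57 / 4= 14.25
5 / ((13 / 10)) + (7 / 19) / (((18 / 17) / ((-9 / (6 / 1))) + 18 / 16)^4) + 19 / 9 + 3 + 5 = 67522510459 / 2607332247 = 25.90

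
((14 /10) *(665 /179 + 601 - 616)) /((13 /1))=-2828 /2327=-1.22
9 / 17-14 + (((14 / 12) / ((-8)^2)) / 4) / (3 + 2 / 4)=-175855 / 13056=-13.47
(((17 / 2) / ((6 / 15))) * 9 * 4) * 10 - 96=7554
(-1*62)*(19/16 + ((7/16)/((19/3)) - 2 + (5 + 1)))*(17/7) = -421073/532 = -791.49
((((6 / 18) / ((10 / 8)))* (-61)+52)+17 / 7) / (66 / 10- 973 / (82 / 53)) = -328574 / 5357919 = -0.06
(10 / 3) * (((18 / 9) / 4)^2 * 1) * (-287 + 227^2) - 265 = 127310 / 3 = 42436.67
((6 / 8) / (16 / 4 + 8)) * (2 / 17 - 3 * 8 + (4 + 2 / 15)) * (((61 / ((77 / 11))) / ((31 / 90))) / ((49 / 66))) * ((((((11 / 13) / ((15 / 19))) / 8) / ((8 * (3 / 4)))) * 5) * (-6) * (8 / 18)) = 176560901 / 14099358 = 12.52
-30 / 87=-10 / 29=-0.34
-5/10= -1/2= -0.50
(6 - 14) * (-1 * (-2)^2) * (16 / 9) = 512 / 9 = 56.89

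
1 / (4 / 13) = 13 / 4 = 3.25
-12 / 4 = -3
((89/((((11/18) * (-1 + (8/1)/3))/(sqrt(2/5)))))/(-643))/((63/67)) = -35778 * sqrt(10)/1237775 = -0.09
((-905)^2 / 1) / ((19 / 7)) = 5733175 / 19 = 301746.05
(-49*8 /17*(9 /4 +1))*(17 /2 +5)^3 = -12538071 /68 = -184383.40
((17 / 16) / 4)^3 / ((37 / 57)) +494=4791748073 / 9699328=494.03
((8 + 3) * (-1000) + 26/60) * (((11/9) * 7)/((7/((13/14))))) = -6741163/540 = -12483.64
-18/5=-3.60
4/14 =2/7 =0.29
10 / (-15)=-0.67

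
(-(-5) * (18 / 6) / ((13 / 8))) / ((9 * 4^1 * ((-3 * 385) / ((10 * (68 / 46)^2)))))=-23120 / 4765761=-0.00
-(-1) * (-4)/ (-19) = 4/ 19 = 0.21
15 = 15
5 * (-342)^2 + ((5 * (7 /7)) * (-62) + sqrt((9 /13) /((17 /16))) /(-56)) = 584510 -3 * sqrt(221) /3094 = 584509.99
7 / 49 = 1 / 7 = 0.14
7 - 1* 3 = 4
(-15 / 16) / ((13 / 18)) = -135 / 104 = -1.30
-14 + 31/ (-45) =-661/ 45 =-14.69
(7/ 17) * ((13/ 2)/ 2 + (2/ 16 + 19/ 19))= 245/ 136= 1.80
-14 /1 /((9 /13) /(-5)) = 910 /9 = 101.11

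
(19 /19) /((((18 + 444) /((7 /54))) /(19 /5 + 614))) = 3089 /17820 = 0.17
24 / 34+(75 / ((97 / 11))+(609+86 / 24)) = 12304067 / 19788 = 621.79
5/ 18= 0.28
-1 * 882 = -882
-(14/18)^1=-7/9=-0.78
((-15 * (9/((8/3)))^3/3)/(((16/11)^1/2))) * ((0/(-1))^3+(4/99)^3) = -135/7744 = -0.02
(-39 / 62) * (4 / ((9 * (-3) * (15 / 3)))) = 26 / 1395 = 0.02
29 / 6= 4.83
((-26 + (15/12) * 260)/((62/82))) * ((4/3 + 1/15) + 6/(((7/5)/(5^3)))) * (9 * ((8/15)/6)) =921827764/5425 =169922.17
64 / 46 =32 / 23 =1.39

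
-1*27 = -27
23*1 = 23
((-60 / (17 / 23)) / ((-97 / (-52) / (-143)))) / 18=1710280 / 4947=345.72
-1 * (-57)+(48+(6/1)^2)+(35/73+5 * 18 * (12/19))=275072/1387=198.32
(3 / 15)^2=1 / 25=0.04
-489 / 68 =-7.19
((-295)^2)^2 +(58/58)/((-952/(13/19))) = 136986766104987/18088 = 7573350625.00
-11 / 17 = -0.65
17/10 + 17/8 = 153/40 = 3.82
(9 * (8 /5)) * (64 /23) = 4608 /115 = 40.07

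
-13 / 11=-1.18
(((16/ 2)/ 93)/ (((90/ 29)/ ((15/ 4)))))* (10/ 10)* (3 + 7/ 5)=638/ 1395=0.46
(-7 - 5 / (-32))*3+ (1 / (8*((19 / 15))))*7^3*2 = 28677 / 608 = 47.17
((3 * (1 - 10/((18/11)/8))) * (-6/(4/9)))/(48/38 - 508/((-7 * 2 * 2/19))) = 515907/92030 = 5.61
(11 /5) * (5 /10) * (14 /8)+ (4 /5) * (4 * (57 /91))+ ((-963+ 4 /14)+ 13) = -3442657 /3640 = -945.78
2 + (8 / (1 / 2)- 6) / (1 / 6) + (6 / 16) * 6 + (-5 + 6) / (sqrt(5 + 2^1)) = 64.63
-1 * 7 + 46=39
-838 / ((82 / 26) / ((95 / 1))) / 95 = -10894 / 41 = -265.71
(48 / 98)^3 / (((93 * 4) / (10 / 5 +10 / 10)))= 3456 / 3647119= 0.00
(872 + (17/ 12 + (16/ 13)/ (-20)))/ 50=681217/ 39000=17.47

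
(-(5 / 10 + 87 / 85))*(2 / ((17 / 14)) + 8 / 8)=-2331 / 578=-4.03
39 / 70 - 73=-5071 / 70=-72.44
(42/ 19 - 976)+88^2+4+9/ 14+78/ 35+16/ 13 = 117197027/ 17290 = 6778.31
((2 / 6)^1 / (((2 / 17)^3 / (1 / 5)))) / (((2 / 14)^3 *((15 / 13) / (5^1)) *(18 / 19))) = 416234273 / 6480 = 64233.68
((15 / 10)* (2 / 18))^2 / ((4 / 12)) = 1 / 12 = 0.08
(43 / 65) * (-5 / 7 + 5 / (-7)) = -0.95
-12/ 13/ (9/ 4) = -16/ 39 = -0.41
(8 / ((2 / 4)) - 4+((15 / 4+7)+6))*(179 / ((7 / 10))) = 102925 / 14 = 7351.79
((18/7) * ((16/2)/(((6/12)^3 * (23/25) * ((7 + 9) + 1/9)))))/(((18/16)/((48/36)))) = 61440/4669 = 13.16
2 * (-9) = -18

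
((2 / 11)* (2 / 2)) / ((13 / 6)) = 12 / 143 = 0.08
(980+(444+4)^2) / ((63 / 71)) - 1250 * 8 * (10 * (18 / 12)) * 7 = -2468116 / 3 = -822705.33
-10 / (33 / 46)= -460 / 33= -13.94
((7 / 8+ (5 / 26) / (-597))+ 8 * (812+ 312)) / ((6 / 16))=558349603 / 23283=23981.00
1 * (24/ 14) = 12/ 7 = 1.71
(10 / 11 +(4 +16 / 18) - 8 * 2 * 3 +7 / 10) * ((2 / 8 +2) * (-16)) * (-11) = -82174 / 5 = -16434.80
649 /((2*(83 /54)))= 17523 /83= 211.12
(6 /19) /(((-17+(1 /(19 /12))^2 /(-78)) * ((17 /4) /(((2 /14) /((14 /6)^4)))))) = -480168 /22801804795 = -0.00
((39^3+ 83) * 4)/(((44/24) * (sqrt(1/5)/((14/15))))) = 6653024 * sqrt(5)/55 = 270483.89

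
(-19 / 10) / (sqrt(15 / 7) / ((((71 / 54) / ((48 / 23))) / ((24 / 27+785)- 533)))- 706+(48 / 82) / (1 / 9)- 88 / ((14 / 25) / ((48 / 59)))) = 104132026666728144 *sqrt(105) / 326179135608298440725+1203722910649614187 / 260943308486638752580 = 0.01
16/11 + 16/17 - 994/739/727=240503466/100466311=2.39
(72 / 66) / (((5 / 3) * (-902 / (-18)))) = 324 / 24805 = 0.01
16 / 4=4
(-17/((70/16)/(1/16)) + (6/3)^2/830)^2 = 1912689/33756100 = 0.06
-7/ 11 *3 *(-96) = 2016/ 11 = 183.27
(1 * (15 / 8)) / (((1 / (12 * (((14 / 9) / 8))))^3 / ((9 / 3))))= 1715 / 24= 71.46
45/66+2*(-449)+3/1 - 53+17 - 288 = -1218.32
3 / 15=1 / 5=0.20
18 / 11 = 1.64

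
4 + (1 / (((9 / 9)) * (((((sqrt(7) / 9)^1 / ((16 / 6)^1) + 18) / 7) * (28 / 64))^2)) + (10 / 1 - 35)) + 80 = 2082248237387 / 34825904689 - 127401984 * sqrt(7) / 34825904689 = 59.78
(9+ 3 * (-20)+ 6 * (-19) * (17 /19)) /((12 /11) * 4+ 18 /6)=-187 /9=-20.78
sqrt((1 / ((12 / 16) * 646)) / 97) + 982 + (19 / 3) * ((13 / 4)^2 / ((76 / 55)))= sqrt(187986) / 93993 + 197839 / 192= 1030.42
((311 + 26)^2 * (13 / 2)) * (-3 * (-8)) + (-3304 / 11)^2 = 2154644860 / 121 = 17806982.31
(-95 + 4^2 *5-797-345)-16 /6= -3479 /3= -1159.67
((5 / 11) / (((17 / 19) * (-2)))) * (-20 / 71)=950 / 13277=0.07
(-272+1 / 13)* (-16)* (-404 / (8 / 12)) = -34275360 / 13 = -2636566.15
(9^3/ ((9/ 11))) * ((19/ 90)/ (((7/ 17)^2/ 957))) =520233813/ 490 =1061701.66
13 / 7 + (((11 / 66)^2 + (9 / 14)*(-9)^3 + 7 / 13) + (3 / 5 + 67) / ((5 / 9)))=-28217783 / 81900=-344.54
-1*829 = -829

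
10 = 10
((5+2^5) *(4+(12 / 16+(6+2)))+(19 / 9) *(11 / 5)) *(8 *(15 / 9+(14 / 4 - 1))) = 428755 / 27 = 15879.81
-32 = -32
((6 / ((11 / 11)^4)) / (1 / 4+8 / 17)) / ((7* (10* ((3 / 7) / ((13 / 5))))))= 884 / 1225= 0.72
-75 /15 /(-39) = 5 /39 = 0.13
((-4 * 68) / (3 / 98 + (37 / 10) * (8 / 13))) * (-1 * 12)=20791680 / 14699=1414.50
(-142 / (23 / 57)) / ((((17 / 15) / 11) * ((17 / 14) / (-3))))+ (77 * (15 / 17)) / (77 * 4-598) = 3253212039 / 385526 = 8438.37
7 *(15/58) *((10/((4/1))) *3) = 1575/116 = 13.58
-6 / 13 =-0.46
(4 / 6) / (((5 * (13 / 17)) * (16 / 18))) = 51 / 260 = 0.20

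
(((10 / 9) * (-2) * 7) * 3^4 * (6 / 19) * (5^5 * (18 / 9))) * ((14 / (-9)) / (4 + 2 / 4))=49000000 / 57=859649.12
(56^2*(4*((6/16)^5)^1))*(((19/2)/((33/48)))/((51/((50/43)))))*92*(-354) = -7674954525/8041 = -954477.62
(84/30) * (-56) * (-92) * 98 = 7068544/5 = 1413708.80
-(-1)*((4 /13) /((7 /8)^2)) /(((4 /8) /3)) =1536 /637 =2.41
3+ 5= 8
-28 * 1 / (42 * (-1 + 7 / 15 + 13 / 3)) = -10 / 57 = -0.18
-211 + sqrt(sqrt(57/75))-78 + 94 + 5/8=-1555/8 + 19^(1/4) * sqrt(5)/5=-193.44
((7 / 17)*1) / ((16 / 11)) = 77 / 272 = 0.28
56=56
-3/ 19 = -0.16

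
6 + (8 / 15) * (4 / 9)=842 / 135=6.24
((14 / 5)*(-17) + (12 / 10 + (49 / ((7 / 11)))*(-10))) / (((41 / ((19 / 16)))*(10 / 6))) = -116337 / 8200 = -14.19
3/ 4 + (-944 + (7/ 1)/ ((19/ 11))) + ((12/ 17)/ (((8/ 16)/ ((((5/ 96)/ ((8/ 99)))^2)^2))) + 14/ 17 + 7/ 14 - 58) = -172651541432407/ 173409304576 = -995.63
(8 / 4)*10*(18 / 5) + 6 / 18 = 72.33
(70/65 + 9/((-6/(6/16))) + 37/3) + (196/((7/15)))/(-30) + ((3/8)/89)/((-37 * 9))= -789231/684944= -1.15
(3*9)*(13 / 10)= 351 / 10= 35.10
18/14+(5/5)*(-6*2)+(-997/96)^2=6266863/64512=97.14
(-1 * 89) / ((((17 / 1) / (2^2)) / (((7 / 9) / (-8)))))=2.04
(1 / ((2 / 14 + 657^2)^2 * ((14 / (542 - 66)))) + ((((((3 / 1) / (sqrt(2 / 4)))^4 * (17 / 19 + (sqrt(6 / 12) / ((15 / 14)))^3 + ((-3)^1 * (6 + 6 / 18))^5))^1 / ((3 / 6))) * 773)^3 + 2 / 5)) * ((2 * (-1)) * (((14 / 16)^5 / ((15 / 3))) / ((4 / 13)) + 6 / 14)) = 466110729752581989822322582944754639230599534325597402726791087 / 160309261668497981440000000 - 20194423709811404715692500504404941684883 * sqrt(2) / 28203125000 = 2907571044666546200212131000000000000.00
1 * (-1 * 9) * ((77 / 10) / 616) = -9 / 80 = -0.11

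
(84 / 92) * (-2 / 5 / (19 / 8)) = -336 / 2185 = -0.15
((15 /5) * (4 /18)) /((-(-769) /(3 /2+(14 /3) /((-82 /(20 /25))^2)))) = 378337 /290855025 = 0.00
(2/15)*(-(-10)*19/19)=4/3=1.33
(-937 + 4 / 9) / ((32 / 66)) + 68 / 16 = -92515 / 48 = -1927.40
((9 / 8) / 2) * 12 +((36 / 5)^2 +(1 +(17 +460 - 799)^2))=10374359 / 100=103743.59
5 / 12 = 0.42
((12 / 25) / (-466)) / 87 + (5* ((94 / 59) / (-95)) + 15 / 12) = 883299857 / 757459700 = 1.17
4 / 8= 1 / 2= 0.50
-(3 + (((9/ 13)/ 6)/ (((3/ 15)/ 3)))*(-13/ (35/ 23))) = 165/ 14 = 11.79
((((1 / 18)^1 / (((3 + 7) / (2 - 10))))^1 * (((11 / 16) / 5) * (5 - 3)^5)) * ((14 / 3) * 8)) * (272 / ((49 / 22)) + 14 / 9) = -38397568 / 42525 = -902.94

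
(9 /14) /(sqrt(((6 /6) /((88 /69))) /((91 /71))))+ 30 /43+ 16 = 3 * sqrt(9807798) /11431+ 718 /43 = 17.52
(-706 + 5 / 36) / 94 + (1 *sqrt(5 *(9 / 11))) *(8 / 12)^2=-25411 / 3384 + 4 *sqrt(55) / 33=-6.61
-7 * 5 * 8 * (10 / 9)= -2800 / 9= -311.11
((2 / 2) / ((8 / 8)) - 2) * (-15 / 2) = 7.50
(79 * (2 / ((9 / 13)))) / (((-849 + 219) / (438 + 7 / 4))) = -1806493 / 11340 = -159.30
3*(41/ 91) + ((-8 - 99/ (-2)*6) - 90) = 18232/ 91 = 200.35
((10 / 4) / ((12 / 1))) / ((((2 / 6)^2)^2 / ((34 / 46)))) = 2295 / 184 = 12.47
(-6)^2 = 36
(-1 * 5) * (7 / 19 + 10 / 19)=-85 / 19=-4.47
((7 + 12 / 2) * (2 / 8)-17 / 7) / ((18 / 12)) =23 / 42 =0.55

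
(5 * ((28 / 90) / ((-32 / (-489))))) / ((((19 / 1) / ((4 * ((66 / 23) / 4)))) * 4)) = 12551 / 13984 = 0.90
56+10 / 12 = 341 / 6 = 56.83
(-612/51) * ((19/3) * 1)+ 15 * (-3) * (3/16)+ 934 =13593/16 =849.56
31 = 31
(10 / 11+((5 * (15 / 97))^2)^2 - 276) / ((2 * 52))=-267541557431 / 101277497464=-2.64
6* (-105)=-630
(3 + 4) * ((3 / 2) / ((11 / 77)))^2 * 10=15435 / 2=7717.50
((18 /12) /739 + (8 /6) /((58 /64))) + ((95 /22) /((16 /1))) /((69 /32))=17333825 /10844086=1.60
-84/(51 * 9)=-28/153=-0.18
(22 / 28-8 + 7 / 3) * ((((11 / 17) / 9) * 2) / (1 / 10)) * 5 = -35.09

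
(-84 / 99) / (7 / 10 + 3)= -280 / 1221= -0.23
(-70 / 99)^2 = 4900 / 9801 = 0.50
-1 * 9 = -9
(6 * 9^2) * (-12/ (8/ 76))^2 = 6316056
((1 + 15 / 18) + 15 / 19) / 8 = 299 / 912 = 0.33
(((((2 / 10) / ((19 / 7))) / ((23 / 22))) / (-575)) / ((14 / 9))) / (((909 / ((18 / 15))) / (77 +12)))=-5874 / 634469375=-0.00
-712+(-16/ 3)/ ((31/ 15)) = -22152/ 31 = -714.58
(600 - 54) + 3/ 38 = 20751/ 38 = 546.08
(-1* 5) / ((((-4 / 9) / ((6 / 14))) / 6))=405 / 14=28.93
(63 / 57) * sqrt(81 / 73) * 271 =51219 * sqrt(73) / 1387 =315.51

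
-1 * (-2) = 2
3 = 3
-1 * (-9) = 9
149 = 149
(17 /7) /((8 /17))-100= -5311 /56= -94.84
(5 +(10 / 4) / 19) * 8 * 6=4680 / 19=246.32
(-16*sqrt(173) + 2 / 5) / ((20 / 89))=89 / 50 - 356*sqrt(173) / 5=-934.71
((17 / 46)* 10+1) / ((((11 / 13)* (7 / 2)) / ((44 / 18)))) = 624 / 161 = 3.88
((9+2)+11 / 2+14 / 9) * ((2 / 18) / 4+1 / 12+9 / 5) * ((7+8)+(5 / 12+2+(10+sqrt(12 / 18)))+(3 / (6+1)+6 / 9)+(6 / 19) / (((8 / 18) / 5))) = 2795 * sqrt(6) / 243+143034125 / 129276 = 1134.60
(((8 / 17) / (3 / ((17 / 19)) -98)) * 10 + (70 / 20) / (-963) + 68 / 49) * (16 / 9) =1621005640 / 683314947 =2.37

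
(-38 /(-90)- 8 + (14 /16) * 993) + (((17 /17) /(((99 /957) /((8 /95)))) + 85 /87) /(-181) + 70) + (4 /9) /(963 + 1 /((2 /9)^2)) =1384257609139 /1486390824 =931.29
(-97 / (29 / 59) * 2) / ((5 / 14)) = -160244 / 145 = -1105.13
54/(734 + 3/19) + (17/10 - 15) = -1844957/139490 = -13.23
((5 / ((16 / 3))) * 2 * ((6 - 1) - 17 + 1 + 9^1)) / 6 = -5 / 8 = -0.62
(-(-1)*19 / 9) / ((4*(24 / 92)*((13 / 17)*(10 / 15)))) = 7429 / 1872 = 3.97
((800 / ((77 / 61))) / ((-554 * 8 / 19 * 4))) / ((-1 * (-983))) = -0.00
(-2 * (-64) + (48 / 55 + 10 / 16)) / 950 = 56979 / 418000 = 0.14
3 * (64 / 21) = 64 / 7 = 9.14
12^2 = 144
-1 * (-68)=68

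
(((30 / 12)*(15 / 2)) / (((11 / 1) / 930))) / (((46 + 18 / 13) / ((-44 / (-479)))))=453375 / 147532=3.07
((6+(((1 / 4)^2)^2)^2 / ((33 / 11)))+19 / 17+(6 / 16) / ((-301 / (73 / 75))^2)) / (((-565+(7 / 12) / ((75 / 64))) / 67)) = -270767273111949681 / 320516230055526400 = -0.84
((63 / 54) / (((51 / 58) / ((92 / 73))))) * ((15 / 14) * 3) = 5.37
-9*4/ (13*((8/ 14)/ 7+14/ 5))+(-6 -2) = -41122/ 4589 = -8.96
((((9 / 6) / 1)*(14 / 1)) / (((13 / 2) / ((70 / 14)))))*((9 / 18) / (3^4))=35 / 351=0.10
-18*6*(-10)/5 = 216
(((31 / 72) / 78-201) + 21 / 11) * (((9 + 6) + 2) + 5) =-12298699 / 2808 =-4379.88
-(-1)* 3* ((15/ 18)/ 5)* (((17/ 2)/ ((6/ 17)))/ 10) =289/ 240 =1.20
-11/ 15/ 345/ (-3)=0.00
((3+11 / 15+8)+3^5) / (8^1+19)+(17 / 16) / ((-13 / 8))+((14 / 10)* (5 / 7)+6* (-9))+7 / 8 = -1825661 / 42120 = -43.34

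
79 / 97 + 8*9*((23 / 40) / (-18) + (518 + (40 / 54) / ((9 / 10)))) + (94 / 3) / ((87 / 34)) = 28379865017 / 759510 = 37366.02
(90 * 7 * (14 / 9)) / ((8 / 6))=735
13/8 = 1.62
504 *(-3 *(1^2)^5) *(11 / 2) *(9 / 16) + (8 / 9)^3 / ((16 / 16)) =-13638271 / 2916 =-4677.05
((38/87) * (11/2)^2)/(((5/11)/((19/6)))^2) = 641.27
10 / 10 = 1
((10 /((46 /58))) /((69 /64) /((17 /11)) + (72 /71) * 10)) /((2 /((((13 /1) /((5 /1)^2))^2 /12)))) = 94648112 /7221272625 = 0.01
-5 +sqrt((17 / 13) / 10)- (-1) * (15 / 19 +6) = sqrt(2210) / 130 +34 / 19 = 2.15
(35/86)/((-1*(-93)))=35/7998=0.00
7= 7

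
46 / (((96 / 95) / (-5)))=-10925 / 48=-227.60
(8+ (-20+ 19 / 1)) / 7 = 1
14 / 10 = 7 / 5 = 1.40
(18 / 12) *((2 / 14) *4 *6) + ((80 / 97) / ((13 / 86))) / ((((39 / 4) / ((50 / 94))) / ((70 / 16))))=104280868 / 16179891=6.45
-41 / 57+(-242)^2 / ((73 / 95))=317121067 / 4161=76212.71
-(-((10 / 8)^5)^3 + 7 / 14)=29980707213 / 1073741824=27.92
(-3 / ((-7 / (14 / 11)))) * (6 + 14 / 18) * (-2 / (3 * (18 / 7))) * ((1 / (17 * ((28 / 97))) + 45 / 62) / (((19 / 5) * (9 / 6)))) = -380335 / 2433159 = -0.16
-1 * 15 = -15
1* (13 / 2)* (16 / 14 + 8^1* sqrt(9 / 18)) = 44.20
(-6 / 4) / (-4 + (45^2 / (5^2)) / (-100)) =150 / 481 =0.31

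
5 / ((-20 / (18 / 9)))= -1 / 2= -0.50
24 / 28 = 6 / 7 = 0.86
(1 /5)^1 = 1 /5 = 0.20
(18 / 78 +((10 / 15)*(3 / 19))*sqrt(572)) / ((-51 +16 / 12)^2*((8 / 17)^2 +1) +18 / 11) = 85833 / 1121292913 +114444*sqrt(143) / 1638812719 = 0.00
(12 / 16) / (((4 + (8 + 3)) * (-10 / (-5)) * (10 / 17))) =17 / 400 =0.04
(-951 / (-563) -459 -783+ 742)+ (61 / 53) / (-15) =-223070798 / 447585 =-498.39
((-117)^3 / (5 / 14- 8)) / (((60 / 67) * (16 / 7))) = 1752698493 / 17120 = 102377.25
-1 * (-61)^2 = -3721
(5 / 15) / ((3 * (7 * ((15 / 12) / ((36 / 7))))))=0.07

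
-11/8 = -1.38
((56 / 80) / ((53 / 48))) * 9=1512 / 265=5.71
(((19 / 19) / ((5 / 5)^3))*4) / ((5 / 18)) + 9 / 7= 549 / 35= 15.69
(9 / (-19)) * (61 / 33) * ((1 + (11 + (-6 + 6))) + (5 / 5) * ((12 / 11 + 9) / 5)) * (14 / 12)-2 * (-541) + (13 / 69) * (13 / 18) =7622492839 / 7138395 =1067.82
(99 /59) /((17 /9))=891 /1003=0.89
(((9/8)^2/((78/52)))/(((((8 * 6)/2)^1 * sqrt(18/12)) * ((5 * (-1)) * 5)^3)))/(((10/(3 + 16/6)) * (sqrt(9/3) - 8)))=51 * sqrt(2)/2440000000 + 17 * sqrt(6)/305000000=0.00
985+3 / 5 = 4928 / 5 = 985.60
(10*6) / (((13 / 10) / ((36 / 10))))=2160 / 13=166.15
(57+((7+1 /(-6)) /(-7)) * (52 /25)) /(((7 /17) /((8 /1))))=3924824 /3675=1067.98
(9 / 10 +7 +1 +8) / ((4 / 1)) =169 / 40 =4.22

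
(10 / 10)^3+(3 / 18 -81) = -479 / 6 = -79.83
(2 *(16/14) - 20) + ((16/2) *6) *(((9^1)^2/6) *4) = 18020/7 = 2574.29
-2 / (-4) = 1 / 2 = 0.50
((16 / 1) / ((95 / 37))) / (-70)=-296 / 3325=-0.09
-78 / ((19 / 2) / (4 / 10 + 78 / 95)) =-18096 / 1805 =-10.03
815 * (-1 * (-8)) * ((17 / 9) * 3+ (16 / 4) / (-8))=101060 / 3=33686.67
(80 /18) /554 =0.01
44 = 44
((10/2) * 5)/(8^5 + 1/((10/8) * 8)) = 250/327681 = 0.00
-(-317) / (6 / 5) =1585 / 6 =264.17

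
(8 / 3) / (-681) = -8 / 2043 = -0.00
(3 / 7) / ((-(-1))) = 3 / 7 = 0.43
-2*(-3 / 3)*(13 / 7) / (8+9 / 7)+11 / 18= 91 / 90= 1.01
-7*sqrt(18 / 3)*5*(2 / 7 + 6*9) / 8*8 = -1900*sqrt(6) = -4654.03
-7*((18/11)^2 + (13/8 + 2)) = -42707/968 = -44.12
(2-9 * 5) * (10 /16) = -215 /8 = -26.88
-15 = -15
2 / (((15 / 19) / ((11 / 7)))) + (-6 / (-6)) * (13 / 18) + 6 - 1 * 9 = 1073 / 630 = 1.70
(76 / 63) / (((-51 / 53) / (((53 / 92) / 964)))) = -0.00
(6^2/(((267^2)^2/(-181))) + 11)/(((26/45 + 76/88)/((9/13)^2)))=55344296912850/15131107066283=3.66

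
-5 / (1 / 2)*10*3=-300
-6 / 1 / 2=-3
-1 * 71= -71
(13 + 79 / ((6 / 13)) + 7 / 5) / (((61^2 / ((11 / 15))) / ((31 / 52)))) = 1898347 / 87071400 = 0.02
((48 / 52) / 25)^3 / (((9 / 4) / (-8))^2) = 65536 / 102984375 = 0.00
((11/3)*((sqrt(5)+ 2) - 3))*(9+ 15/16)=-583/16+ 583*sqrt(5)/16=45.04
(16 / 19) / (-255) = -16 / 4845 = -0.00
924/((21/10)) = 440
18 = 18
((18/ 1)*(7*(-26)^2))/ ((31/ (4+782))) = 66948336/ 31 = 2159623.74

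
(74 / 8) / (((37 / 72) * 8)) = 9 / 4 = 2.25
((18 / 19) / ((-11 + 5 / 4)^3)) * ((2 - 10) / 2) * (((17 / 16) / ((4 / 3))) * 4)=544 / 41743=0.01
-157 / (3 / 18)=-942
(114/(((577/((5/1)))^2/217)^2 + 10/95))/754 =10624455625/264660474727311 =0.00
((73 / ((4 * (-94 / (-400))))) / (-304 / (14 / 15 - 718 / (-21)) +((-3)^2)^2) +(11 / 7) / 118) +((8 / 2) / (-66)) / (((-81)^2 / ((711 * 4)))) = 11010864854005 / 10382620473918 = 1.06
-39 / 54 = -13 / 18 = -0.72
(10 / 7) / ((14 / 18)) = 90 / 49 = 1.84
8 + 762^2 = 580652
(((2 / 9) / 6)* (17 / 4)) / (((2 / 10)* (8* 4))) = 85 / 3456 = 0.02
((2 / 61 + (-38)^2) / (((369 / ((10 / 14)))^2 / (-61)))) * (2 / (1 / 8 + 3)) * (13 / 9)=-6107296 / 20015667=-0.31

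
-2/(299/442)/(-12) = 17/69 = 0.25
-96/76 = -24/19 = -1.26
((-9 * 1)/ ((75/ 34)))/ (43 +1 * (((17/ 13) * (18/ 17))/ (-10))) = -663/ 6965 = -0.10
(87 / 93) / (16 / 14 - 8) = -203 / 1488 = -0.14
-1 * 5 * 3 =-15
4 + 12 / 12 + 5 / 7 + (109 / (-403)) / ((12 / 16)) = 45308 / 8463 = 5.35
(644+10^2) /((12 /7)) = 434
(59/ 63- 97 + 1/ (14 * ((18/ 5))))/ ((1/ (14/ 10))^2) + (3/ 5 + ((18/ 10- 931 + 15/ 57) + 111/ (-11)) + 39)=-204591349/ 188100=-1087.67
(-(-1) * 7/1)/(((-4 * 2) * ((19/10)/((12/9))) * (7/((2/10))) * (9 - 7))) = -1/114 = -0.01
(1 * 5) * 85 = 425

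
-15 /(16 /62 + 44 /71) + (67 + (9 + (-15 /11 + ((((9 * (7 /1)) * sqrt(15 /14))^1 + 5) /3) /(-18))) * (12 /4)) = 4625039 /63756-sqrt(210) /4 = 68.92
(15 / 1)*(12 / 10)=18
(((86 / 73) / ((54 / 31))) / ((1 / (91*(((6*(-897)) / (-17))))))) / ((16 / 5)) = 6088.77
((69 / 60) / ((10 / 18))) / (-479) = -0.00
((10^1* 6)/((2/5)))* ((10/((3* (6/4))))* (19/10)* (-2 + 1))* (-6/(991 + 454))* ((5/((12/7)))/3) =6650/2601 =2.56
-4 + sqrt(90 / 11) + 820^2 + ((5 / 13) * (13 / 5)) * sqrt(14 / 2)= sqrt(7) + 3 * sqrt(110) / 11 + 672396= 672401.51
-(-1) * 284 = 284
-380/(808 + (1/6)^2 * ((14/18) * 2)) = -61560/130903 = -0.47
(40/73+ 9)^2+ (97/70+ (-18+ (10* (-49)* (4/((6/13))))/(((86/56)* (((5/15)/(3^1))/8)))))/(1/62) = -99009572924646/8020145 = -12345110.09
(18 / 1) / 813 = 6 / 271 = 0.02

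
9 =9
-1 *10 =-10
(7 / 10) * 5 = 7 / 2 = 3.50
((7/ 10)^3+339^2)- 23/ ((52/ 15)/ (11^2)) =114118.55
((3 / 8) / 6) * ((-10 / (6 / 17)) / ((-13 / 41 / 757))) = 2638145 / 624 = 4227.80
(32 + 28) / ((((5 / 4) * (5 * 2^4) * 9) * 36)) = 1 / 540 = 0.00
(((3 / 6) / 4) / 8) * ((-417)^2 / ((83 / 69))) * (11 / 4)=131981751 / 21248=6211.49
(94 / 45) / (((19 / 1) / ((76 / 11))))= 376 / 495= 0.76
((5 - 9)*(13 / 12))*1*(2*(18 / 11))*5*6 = -4680 / 11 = -425.45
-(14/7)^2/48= -1/12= -0.08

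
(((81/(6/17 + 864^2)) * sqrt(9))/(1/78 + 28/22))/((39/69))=0.00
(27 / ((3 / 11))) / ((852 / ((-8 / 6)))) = -0.15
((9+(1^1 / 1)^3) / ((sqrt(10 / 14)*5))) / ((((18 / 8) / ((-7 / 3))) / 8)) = -448*sqrt(35) / 135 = -19.63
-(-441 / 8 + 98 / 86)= 18571 / 344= 53.99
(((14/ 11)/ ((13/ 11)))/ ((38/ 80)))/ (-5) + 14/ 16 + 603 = 1192361/ 1976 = 603.42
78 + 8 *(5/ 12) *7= 304/ 3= 101.33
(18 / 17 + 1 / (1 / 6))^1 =120 / 17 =7.06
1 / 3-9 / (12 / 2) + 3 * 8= 137 / 6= 22.83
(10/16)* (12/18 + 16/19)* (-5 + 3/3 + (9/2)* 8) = 1720/57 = 30.18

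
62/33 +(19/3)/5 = 173/55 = 3.15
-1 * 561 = -561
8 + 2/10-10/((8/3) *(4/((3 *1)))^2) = 1949/320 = 6.09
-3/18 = -1/6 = -0.17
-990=-990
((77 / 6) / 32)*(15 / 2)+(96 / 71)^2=3120433 / 645248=4.84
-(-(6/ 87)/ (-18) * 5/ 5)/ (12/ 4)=-1/ 783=-0.00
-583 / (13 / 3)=-1749 / 13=-134.54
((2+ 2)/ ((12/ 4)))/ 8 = 1/ 6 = 0.17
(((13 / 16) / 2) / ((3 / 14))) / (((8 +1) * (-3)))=-91 / 1296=-0.07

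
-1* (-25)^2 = -625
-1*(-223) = 223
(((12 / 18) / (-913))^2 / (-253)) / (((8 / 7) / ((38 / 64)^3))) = -48013 / 124389727469568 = -0.00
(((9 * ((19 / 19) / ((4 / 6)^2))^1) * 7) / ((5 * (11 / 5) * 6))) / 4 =189 / 352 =0.54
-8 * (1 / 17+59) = -8032 / 17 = -472.47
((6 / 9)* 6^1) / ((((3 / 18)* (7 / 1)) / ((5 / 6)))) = 20 / 7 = 2.86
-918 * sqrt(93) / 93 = -306 * sqrt(93) / 31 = -95.19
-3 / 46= -0.07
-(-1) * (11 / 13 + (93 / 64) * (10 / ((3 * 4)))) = 3423 / 1664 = 2.06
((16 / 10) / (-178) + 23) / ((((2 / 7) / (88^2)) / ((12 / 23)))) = 3327612288 / 10235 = 325120.89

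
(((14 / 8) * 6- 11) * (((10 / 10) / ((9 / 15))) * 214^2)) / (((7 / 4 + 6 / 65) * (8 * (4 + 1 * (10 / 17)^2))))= -1075347325 / 1804872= -595.80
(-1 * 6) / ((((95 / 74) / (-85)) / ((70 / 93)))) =176120 / 589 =299.02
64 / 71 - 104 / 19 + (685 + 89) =1037958 / 1349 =769.43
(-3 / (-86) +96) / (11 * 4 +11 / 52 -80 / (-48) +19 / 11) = 7086222 / 3512713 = 2.02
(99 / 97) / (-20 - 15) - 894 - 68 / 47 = -142886623 / 159565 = -895.48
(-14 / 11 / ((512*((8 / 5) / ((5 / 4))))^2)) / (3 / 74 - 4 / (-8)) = -32375 / 5905580032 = -0.00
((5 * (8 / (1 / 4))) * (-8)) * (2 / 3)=-2560 / 3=-853.33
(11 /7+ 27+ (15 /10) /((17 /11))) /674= 7031 /160412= 0.04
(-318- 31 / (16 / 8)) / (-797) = 667 / 1594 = 0.42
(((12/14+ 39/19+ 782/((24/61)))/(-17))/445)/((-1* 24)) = 3176827/289769760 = 0.01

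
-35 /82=-0.43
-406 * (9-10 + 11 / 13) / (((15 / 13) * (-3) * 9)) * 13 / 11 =-10556 / 4455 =-2.37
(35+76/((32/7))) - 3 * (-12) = 701/8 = 87.62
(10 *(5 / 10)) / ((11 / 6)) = 2.73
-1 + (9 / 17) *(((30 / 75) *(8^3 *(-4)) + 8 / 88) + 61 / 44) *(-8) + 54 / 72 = 12951793 / 3740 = 3463.05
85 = 85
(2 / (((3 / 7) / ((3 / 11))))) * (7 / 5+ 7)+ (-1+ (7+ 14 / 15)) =2908 / 165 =17.62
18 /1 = 18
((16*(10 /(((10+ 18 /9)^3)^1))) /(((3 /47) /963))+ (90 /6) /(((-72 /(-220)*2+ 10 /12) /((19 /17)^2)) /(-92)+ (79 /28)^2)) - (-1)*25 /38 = 2042829256445270 /1459695790503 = 1399.49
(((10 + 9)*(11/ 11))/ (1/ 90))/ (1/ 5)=8550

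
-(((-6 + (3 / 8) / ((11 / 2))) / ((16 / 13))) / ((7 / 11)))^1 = 3393 / 448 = 7.57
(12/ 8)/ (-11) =-0.14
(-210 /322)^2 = 225 /529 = 0.43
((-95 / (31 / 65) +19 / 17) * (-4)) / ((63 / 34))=835088 / 1953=427.59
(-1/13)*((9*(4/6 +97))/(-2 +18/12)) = 1758/13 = 135.23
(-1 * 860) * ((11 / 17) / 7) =-79.50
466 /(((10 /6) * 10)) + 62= 2249 /25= 89.96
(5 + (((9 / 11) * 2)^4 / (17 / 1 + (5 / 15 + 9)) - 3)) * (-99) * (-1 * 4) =94615416 / 105149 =899.82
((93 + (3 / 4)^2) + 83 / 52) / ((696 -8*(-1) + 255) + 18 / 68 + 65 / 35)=2355367 / 23789688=0.10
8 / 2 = 4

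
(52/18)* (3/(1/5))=130/3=43.33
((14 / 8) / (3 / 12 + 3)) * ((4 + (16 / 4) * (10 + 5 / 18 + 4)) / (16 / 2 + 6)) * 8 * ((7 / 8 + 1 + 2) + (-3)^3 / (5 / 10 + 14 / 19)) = -1856525 / 5499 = -337.61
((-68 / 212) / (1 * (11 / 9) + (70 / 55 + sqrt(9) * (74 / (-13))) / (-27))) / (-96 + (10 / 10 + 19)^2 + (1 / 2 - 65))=-131274 / 177175873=-0.00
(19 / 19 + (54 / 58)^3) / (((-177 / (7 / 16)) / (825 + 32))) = -33048491 / 8633706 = -3.83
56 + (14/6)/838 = 140791/2514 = 56.00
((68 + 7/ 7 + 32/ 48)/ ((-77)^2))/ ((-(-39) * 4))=0.00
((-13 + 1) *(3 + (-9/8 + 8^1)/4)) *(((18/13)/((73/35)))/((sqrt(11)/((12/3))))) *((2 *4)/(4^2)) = -142695 *sqrt(11)/20878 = -22.67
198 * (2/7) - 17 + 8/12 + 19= 1244/21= 59.24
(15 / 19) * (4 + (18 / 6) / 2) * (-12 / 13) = -990 / 247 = -4.01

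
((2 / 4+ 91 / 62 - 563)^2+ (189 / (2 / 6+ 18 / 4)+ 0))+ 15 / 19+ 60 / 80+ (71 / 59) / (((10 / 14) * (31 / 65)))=39339026027591 / 124964596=314801.37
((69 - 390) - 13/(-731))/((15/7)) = -1642466/10965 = -149.79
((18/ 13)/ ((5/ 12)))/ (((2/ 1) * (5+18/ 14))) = 189/ 715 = 0.26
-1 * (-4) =4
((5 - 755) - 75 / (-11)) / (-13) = 8175 / 143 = 57.17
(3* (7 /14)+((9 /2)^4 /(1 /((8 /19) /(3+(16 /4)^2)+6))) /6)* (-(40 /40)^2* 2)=-2385933 /2888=-826.15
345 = 345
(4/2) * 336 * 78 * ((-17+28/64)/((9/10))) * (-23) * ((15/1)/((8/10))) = 415983750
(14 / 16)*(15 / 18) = 35 / 48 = 0.73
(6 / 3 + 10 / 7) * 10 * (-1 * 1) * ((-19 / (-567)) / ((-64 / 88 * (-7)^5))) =-2090 / 22235661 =-0.00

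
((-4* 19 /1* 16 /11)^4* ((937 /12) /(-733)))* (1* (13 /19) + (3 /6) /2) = -478474344071168 /32195559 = -14861501.37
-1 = -1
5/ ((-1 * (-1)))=5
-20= -20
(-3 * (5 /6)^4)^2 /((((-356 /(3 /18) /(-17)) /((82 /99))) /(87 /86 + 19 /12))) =364563671875 /10181778444288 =0.04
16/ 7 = 2.29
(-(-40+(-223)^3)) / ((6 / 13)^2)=1874143583 / 36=52059543.97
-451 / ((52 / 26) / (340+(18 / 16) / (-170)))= -208538341 / 2720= -76668.51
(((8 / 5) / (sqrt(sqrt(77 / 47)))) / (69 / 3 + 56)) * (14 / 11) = 0.02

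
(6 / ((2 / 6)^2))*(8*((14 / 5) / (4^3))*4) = 378 / 5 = 75.60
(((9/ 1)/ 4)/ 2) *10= 45/ 4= 11.25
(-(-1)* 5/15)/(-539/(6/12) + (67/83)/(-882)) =-0.00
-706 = -706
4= 4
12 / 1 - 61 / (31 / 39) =-64.74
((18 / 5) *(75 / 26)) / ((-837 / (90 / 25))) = -18 / 403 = -0.04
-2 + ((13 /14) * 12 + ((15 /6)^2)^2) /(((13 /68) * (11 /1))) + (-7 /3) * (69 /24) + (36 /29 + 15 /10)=12475681 /696696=17.91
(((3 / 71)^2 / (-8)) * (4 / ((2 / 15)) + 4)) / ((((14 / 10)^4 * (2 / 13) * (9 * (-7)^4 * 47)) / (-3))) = 414375 / 10926696052216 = 0.00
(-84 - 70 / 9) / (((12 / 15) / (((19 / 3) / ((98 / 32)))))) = -237.25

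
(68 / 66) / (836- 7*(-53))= 2 / 2343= 0.00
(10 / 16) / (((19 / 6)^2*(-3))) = -15 / 722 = -0.02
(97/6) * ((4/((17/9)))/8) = 291/68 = 4.28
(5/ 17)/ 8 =5/ 136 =0.04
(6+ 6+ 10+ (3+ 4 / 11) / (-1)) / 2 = 205 / 22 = 9.32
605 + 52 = 657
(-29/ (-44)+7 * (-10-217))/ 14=-113.45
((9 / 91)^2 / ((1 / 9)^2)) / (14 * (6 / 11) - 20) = -72171 / 1126216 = -0.06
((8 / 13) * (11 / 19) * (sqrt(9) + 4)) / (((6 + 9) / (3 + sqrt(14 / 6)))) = 616 * sqrt(21) / 11115 + 616 / 1235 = 0.75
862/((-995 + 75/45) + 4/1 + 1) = -2586/2965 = -0.87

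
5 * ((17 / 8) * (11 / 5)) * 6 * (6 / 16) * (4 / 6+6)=2805 / 8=350.62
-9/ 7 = -1.29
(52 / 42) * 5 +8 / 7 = 22 / 3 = 7.33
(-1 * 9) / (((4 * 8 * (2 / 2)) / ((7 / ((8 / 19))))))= -1197 / 256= -4.68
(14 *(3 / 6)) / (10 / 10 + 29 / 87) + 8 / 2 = 37 / 4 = 9.25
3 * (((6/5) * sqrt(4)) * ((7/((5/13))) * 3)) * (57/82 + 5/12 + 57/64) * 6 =38729691/8200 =4723.13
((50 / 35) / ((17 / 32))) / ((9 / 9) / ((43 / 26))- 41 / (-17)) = 2752 / 3087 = 0.89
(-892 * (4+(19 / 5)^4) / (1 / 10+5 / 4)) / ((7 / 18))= -947810656 / 2625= -361070.73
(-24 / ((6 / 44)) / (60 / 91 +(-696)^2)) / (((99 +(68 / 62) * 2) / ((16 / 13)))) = -152768 / 34571242623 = -0.00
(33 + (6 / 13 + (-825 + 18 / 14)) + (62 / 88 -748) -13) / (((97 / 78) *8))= -18625185 / 119504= -155.85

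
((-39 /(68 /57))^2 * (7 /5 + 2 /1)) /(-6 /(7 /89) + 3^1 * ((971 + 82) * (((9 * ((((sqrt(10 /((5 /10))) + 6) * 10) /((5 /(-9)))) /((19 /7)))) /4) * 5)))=-13735151982473103 /2376092097587899840 + 915627402845883 * sqrt(5) /475218419517579968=-0.00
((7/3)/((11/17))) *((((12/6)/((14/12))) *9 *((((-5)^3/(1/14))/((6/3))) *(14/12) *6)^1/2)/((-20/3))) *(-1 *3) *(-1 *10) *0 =0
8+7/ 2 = 23/ 2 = 11.50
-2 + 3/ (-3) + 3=0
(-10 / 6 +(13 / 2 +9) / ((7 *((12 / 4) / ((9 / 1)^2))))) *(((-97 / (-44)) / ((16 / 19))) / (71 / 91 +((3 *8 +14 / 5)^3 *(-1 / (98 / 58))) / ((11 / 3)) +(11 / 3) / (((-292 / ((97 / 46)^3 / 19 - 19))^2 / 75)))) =-116588159170829377129553000 / 2379329576503522810947371973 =-0.05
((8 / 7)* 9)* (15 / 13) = 1080 / 91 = 11.87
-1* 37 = -37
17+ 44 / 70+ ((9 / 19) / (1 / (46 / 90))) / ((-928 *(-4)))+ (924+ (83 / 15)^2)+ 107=119884418509 / 111081600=1079.25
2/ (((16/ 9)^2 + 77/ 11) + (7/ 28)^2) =2592/ 13249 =0.20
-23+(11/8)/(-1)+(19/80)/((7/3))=-13593/560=-24.27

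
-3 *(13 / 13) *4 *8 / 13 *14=-1344 / 13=-103.38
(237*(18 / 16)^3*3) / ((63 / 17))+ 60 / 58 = 28499883 / 103936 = 274.21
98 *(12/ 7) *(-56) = -9408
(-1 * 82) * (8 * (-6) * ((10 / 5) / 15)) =2624 / 5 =524.80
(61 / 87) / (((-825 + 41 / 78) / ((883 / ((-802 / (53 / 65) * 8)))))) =2854739 / 29913974440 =0.00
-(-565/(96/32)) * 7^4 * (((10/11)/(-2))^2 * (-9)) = -840846.07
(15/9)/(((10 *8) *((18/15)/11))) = 55/288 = 0.19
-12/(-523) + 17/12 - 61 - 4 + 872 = 5073767/6276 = 808.44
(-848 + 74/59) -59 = -53439/59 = -905.75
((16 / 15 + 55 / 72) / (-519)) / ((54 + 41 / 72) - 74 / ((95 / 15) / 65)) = 12521 / 2502381855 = 0.00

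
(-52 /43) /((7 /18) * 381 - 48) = -0.01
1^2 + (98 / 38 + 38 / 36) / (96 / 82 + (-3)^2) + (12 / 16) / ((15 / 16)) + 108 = 78549901 / 713070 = 110.16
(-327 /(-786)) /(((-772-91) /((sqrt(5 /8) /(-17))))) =109 * sqrt(10) /15375208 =0.00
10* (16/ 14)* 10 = 800/ 7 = 114.29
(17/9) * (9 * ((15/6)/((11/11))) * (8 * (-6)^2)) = 12240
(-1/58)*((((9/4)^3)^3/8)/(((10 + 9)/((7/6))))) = -903981141/4622123008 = -0.20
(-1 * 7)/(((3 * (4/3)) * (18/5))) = -0.49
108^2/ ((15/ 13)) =50544/ 5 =10108.80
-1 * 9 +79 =70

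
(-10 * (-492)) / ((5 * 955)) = 984 / 955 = 1.03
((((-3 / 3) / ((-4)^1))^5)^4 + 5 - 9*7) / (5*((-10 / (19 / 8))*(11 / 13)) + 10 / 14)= 12251247228514567 / 3611895697244160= 3.39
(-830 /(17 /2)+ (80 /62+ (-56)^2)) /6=266982 /527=506.61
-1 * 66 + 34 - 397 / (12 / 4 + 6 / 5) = -2657 / 21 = -126.52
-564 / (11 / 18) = -10152 / 11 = -922.91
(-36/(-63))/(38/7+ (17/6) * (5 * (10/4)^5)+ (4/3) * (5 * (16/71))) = 0.00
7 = 7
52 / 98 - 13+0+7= -268 / 49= -5.47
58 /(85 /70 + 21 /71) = 57652 /1501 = 38.41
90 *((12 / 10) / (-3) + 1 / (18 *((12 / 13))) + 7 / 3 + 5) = 7553 / 12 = 629.42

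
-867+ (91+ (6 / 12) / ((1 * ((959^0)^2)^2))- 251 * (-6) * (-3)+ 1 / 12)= -63521 / 12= -5293.42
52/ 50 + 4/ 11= 386/ 275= 1.40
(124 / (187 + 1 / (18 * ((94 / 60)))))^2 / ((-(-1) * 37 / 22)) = 420324102 / 1608303013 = 0.26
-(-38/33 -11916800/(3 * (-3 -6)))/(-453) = 131084458/134541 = 974.31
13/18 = 0.72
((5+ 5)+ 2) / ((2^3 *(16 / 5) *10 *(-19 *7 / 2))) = -3 / 4256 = -0.00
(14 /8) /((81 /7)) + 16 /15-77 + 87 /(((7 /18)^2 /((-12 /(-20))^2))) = 52118293 /396900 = 131.31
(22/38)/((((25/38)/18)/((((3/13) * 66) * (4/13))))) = 313632/4225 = 74.23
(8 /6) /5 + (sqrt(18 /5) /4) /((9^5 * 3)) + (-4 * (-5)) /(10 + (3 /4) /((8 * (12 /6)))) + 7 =sqrt(10) /1180980 + 89287 /9645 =9.26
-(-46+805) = -759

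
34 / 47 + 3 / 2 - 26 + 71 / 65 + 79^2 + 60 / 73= 2773921957 / 446030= 6219.14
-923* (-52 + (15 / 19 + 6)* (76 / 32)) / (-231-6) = -264901 / 1896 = -139.72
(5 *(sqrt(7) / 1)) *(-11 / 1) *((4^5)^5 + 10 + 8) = -163836813506103126.51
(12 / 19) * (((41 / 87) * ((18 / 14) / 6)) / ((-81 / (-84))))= 328 / 4959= 0.07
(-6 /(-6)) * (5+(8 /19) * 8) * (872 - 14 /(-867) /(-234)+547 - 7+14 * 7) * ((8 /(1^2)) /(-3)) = -64945302392 /1927341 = -33696.84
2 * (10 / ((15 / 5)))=20 / 3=6.67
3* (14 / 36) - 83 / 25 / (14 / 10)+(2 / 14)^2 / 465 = -1.20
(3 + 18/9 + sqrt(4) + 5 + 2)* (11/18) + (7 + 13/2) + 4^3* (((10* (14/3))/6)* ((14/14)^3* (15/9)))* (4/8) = 23591/54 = 436.87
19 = 19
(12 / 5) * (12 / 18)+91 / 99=1247 / 495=2.52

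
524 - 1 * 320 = 204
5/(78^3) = 5/474552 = 0.00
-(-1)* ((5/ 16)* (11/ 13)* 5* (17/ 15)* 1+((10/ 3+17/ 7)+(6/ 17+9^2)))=2193355/ 24752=88.61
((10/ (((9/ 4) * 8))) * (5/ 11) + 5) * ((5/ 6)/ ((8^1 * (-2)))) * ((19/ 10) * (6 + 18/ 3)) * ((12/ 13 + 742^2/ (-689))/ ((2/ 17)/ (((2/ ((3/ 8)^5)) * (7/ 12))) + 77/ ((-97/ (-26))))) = 46604967772160/ 193219924491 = 241.20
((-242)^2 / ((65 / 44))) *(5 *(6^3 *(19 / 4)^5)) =10767011941323 / 104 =103528960974.26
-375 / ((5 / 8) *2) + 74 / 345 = -103426 / 345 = -299.79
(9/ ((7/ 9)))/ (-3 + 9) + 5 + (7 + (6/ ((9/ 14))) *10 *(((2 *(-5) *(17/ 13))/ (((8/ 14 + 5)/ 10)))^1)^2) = 555261573665/ 10796058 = 51431.88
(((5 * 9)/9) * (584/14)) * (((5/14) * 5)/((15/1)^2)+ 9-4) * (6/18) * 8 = 3685040/1323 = 2785.37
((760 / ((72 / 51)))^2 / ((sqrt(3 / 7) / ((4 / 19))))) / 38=14450*sqrt(21) / 27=2452.53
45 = 45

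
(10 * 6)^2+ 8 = 3608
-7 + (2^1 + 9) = 4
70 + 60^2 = 3670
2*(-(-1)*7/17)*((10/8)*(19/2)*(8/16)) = 4.89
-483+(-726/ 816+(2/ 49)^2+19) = -151802681/ 326536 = -464.89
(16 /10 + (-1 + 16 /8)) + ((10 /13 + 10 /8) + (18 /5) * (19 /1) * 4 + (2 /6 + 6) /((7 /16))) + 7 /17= 27206209 /92820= 293.11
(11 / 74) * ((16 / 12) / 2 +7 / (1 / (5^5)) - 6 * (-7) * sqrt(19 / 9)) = 77 * sqrt(19) / 37 +721897 / 222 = 3260.86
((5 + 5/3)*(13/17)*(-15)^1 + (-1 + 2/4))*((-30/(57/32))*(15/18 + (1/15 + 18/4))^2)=61049376/1615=37801.47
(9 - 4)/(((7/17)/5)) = 425/7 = 60.71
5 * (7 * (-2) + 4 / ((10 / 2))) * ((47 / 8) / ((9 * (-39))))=517 / 468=1.10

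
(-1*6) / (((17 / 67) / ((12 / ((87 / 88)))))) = -141504 / 493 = -287.03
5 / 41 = 0.12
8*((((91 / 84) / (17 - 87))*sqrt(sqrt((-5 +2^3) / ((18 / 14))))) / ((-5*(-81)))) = -13*3^(3 / 4)*7^(1 / 4) / 127575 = -0.00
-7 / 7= -1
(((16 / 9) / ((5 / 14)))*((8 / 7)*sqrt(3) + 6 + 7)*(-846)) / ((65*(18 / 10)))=-539.16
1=1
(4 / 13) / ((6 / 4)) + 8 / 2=164 / 39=4.21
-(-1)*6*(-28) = -168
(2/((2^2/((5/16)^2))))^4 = 390625/68719476736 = 0.00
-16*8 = -128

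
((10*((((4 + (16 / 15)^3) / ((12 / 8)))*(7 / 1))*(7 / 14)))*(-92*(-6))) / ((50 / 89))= 2017064672 / 16875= 119529.76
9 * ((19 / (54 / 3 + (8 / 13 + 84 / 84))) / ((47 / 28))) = 20748 / 3995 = 5.19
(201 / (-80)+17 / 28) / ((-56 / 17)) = 18139 / 31360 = 0.58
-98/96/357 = -7/2448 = -0.00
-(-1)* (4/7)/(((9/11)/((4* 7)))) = 176/9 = 19.56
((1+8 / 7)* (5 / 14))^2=5625 / 9604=0.59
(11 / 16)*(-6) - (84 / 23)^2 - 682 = -2960129 / 4232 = -699.46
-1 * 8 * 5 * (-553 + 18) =21400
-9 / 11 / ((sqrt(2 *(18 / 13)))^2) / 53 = -13 / 2332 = -0.01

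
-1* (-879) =879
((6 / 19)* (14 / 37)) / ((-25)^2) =84 / 439375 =0.00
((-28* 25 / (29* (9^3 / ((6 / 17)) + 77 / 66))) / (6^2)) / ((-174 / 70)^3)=300125 / 14207860728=0.00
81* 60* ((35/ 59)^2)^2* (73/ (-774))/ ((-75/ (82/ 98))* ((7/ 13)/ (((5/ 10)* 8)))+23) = -63058843575000/ 12146115497653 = -5.19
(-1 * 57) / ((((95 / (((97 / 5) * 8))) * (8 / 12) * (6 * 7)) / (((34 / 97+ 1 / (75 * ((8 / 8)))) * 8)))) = -42352 / 4375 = -9.68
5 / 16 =0.31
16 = 16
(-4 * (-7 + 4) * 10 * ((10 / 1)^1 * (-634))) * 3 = -2282400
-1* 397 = -397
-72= -72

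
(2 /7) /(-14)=-1 /49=-0.02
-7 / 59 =-0.12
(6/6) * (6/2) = 3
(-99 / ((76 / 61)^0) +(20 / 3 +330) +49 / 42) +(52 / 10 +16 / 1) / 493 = 3532981 / 14790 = 238.88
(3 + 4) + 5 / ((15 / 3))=8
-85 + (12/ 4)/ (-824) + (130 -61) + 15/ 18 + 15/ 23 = -825443/ 56856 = -14.52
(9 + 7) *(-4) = -64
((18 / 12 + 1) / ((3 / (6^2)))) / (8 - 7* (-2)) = 1.36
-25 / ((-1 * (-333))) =-25 / 333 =-0.08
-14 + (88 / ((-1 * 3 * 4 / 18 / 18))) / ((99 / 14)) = -350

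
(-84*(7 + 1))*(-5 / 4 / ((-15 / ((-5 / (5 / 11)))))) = 616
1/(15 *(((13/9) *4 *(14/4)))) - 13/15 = -2357/2730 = -0.86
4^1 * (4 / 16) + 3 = 4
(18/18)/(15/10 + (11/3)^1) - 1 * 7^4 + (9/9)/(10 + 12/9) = -2530357/1054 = -2400.72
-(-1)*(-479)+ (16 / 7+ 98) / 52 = -6679 / 14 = -477.07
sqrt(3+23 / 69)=1.83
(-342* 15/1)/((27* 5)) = -38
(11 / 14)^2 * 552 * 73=1218954 / 49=24876.61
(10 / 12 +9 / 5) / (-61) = -79 / 1830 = -0.04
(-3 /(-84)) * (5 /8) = 5 /224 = 0.02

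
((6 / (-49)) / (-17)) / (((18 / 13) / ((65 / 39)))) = 65 / 7497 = 0.01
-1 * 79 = -79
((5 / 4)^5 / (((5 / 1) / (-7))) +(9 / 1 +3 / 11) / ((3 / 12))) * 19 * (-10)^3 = -877959125 / 1408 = -623550.51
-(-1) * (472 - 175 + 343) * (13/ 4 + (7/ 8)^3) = 10035/ 4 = 2508.75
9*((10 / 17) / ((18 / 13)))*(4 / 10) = 26 / 17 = 1.53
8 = 8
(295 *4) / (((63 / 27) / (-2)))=-7080 / 7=-1011.43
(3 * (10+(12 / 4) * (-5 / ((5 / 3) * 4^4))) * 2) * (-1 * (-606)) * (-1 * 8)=-2318859 / 8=-289857.38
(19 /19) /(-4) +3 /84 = -3 /14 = -0.21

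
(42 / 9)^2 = 196 / 9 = 21.78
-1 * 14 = -14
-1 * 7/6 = -7/6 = -1.17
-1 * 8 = -8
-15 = -15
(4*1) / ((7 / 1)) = 4 / 7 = 0.57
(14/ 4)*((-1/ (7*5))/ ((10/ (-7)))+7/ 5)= 497/ 100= 4.97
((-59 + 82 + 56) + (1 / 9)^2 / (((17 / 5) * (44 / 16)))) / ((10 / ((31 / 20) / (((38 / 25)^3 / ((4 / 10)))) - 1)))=-4005130651 / 615663840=-6.51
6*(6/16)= 9/4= 2.25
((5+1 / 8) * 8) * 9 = 369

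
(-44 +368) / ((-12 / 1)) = -27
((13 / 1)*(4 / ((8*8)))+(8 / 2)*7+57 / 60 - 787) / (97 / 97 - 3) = 60579 / 160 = 378.62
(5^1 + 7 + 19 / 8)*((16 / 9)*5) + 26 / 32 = 18517 / 144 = 128.59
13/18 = 0.72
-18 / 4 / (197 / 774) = -3483 / 197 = -17.68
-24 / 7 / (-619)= 24 / 4333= 0.01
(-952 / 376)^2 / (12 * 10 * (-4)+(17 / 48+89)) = -39984 / 2436527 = -0.02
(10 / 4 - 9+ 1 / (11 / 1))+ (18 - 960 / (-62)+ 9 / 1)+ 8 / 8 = 25285 / 682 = 37.07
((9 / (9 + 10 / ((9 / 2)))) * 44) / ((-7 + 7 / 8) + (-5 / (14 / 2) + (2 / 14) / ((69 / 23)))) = -85536 / 16463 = -5.20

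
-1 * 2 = -2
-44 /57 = -0.77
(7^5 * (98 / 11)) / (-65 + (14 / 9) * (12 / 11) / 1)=-4941258 / 2089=-2365.37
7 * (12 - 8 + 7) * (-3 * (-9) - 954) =-71379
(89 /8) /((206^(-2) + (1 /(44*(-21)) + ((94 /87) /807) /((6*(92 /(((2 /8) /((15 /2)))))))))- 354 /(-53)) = 280003969347694515 /168082586768200763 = 1.67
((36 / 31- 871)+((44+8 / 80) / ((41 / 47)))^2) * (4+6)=8785047899 / 521110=16858.34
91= 91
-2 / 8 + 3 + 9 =47 / 4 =11.75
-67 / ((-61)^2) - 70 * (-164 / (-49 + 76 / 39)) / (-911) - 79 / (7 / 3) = -292668562034 / 8708475839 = -33.61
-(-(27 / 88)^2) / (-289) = -729 / 2238016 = -0.00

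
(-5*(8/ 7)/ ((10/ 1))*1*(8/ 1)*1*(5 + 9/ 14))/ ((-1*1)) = 1264/ 49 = 25.80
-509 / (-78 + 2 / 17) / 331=8653 / 438244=0.02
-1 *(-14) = 14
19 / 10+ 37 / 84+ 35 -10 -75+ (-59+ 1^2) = -44377 / 420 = -105.66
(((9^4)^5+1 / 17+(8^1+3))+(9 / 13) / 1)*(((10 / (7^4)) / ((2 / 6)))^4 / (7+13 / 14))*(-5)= -196066999443764038447800000 / 1049211093697403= -186870879102.91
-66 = -66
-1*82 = -82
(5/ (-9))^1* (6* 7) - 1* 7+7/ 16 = -1435/ 48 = -29.90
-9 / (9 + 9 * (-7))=1 / 6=0.17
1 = 1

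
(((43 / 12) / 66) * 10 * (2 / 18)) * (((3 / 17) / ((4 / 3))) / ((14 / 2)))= 215 / 188496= 0.00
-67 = -67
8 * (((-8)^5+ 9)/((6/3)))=-131036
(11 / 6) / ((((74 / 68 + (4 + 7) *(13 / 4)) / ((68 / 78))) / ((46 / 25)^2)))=26907056 / 183178125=0.15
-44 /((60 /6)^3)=-11 /250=-0.04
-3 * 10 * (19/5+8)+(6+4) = -344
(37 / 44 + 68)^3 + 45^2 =27963090989 / 85184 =328266.94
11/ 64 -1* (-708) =45323/ 64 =708.17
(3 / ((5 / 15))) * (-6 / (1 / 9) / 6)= -81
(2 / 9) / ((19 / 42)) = 0.49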